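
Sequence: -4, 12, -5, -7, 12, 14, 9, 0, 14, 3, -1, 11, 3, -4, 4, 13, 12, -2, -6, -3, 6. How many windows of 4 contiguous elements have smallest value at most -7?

(-4, 12, -5, -7) → min -7  ≤ -7 ✓
(12, -5, -7, 12) → min -7  ≤ -7 ✓
(-5, -7, 12, 14) → min -7  ≤ -7 ✓
(-7, 12, 14, 9) → min -7  ≤ -7 ✓
(12, 14, 9, 0) → min 0
(14, 9, 0, 14) → min 0
(9, 0, 14, 3) → min 0
(0, 14, 3, -1) → min -1
(14, 3, -1, 11) → min -1
(3, -1, 11, 3) → min -1
(-1, 11, 3, -4) → min -4
(11, 3, -4, 4) → min -4
(3, -4, 4, 13) → min -4
(-4, 4, 13, 12) → min -4
(4, 13, 12, -2) → min -2
(13, 12, -2, -6) → min -6
(12, -2, -6, -3) → min -6
(-2, -6, -3, 6) → min -6
4 windows satisfy the condition.

4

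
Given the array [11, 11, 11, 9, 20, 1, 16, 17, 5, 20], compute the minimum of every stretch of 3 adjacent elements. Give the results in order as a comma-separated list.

11, 9, 9, 1, 1, 1, 5, 5

Sliding a size-3 window across the 10 values:
(11, 11, 11) → min 11
(11, 11, 9) → min 9
(11, 9, 20) → min 9
(9, 20, 1) → min 1
(20, 1, 16) → min 1
(1, 16, 17) → min 1
(16, 17, 5) → min 5
(17, 5, 20) → min 5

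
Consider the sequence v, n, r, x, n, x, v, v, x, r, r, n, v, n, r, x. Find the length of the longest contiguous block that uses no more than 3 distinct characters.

6

Extend right; when distinct count exceeds 3, shrink from the left:
add v: window [v] (1 distinct), len 1
add n: window [v, n] (2 distinct), len 2
add r: window [v, n, r] (3 distinct), len 3
add x: window [n, r, x] (3 distinct), len 3
add n: window [n, r, x, n] (3 distinct), len 4
add x: window [n, r, x, n, x] (3 distinct), len 5
add v: window [x, n, x, v] (3 distinct), len 4
add v: window [x, n, x, v, v] (3 distinct), len 5
add x: window [x, n, x, v, v, x] (3 distinct), len 6
add r: window [x, v, v, x, r] (3 distinct), len 5
add r: window [x, v, v, x, r, r] (3 distinct), len 6
add n: window [x, r, r, n] (3 distinct), len 4
add v: window [r, r, n, v] (3 distinct), len 4
add n: window [r, r, n, v, n] (3 distinct), len 5
add r: window [r, r, n, v, n, r] (3 distinct), len 6
add x: window [n, r, x] (3 distinct), len 3
Longest length with ≤3 distinct: 6.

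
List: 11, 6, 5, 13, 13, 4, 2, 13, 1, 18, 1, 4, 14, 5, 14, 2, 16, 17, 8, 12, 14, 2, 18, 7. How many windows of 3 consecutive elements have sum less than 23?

[11, 6, 5] → sum 22  < 23 ✓
[6, 5, 13] → sum 24
[5, 13, 13] → sum 31
[13, 13, 4] → sum 30
[13, 4, 2] → sum 19  < 23 ✓
[4, 2, 13] → sum 19  < 23 ✓
[2, 13, 1] → sum 16  < 23 ✓
[13, 1, 18] → sum 32
[1, 18, 1] → sum 20  < 23 ✓
[18, 1, 4] → sum 23
[1, 4, 14] → sum 19  < 23 ✓
[4, 14, 5] → sum 23
[14, 5, 14] → sum 33
[5, 14, 2] → sum 21  < 23 ✓
[14, 2, 16] → sum 32
[2, 16, 17] → sum 35
[16, 17, 8] → sum 41
[17, 8, 12] → sum 37
[8, 12, 14] → sum 34
[12, 14, 2] → sum 28
[14, 2, 18] → sum 34
[2, 18, 7] → sum 27
7 windows satisfy the condition.

7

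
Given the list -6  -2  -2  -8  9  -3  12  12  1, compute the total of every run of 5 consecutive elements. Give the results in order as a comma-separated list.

-9, -6, 8, 22, 31

-6 -2 -2 -8 9 → sum -9
-2 -2 -8 9 -3 → sum -6
-2 -8 9 -3 12 → sum 8
-8 9 -3 12 12 → sum 22
9 -3 12 12 1 → sum 31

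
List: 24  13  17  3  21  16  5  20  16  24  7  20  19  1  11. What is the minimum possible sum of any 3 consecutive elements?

31

[24, 13, 17] → sum 54
[13, 17, 3] → sum 33
[17, 3, 21] → sum 41
[3, 21, 16] → sum 40
[21, 16, 5] → sum 42
[16, 5, 20] → sum 41
[5, 20, 16] → sum 41
[20, 16, 24] → sum 60
[16, 24, 7] → sum 47
[24, 7, 20] → sum 51
[7, 20, 19] → sum 46
[20, 19, 1] → sum 40
[19, 1, 11] → sum 31
Minimum of these is 31.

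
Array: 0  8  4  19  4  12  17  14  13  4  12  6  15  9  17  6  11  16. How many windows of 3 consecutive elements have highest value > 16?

9

0 8 4 → max 8
8 4 19 → max 19  > 16 ✓
4 19 4 → max 19  > 16 ✓
19 4 12 → max 19  > 16 ✓
4 12 17 → max 17  > 16 ✓
12 17 14 → max 17  > 16 ✓
17 14 13 → max 17  > 16 ✓
14 13 4 → max 14
13 4 12 → max 13
4 12 6 → max 12
12 6 15 → max 15
6 15 9 → max 15
15 9 17 → max 17  > 16 ✓
9 17 6 → max 17  > 16 ✓
17 6 11 → max 17  > 16 ✓
6 11 16 → max 16
9 windows satisfy the condition.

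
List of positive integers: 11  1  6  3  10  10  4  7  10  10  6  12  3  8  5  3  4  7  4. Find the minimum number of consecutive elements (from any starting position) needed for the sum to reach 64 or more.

add 11: running sum 11 < 64
add 1: running sum 12 < 64
add 6: running sum 18 < 64
add 3: running sum 21 < 64
add 10: running sum 31 < 64
add 10: running sum 41 < 64
add 4: running sum 45 < 64
add 7: running sum 52 < 64
add 10: running sum 62 < 64
add 10: shortest ending here [11, 1, 6, 3, 10, 10, 4, 7, 10, 10] sum 72, len 10
add 6: shortest ending here [6, 3, 10, 10, 4, 7, 10, 10, 6] sum 66, len 9
add 12: shortest ending here [10, 10, 4, 7, 10, 10, 6, 12] sum 69, len 8
add 3: shortest ending here [10, 10, 4, 7, 10, 10, 6, 12, 3] sum 72, len 9
add 8: shortest ending here [10, 4, 7, 10, 10, 6, 12, 3, 8] sum 70, len 9
add 5: shortest ending here [4, 7, 10, 10, 6, 12, 3, 8, 5] sum 65, len 9
add 3: shortest ending here [7, 10, 10, 6, 12, 3, 8, 5, 3] sum 64, len 9
add 4: shortest ending here [7, 10, 10, 6, 12, 3, 8, 5, 3, 4] sum 68, len 10
add 7: shortest ending here [10, 10, 6, 12, 3, 8, 5, 3, 4, 7] sum 68, len 10
add 4: shortest ending here [10, 10, 6, 12, 3, 8, 5, 3, 4, 7, 4] sum 72, len 11
Shortest qualifying length: 8.

8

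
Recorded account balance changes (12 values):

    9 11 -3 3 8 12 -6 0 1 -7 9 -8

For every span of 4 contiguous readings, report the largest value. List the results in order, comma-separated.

Sliding a size-4 window across the 12 values:
[9, 11, -3, 3] → max 11
[11, -3, 3, 8] → max 11
[-3, 3, 8, 12] → max 12
[3, 8, 12, -6] → max 12
[8, 12, -6, 0] → max 12
[12, -6, 0, 1] → max 12
[-6, 0, 1, -7] → max 1
[0, 1, -7, 9] → max 9
[1, -7, 9, -8] → max 9

11, 11, 12, 12, 12, 12, 1, 9, 9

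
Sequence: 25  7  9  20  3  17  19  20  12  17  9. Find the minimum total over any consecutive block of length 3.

32

(25, 7, 9) → sum 41
(7, 9, 20) → sum 36
(9, 20, 3) → sum 32
(20, 3, 17) → sum 40
(3, 17, 19) → sum 39
(17, 19, 20) → sum 56
(19, 20, 12) → sum 51
(20, 12, 17) → sum 49
(12, 17, 9) → sum 38
Minimum of these is 32.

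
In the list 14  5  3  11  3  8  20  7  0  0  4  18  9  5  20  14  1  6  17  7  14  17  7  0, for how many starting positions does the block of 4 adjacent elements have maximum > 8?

14 5 3 11 → max 14  > 8 ✓
5 3 11 3 → max 11  > 8 ✓
3 11 3 8 → max 11  > 8 ✓
11 3 8 20 → max 20  > 8 ✓
3 8 20 7 → max 20  > 8 ✓
8 20 7 0 → max 20  > 8 ✓
20 7 0 0 → max 20  > 8 ✓
7 0 0 4 → max 7
0 0 4 18 → max 18  > 8 ✓
0 4 18 9 → max 18  > 8 ✓
4 18 9 5 → max 18  > 8 ✓
18 9 5 20 → max 20  > 8 ✓
9 5 20 14 → max 20  > 8 ✓
5 20 14 1 → max 20  > 8 ✓
20 14 1 6 → max 20  > 8 ✓
14 1 6 17 → max 17  > 8 ✓
1 6 17 7 → max 17  > 8 ✓
6 17 7 14 → max 17  > 8 ✓
17 7 14 17 → max 17  > 8 ✓
7 14 17 7 → max 17  > 8 ✓
14 17 7 0 → max 17  > 8 ✓
20 windows satisfy the condition.

20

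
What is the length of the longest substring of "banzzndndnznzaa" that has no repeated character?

[b] len 1
[b, a] len 2
[b, a, n] len 3
[b, a, n, z] len 4
[z] len 1
[z, n] len 2
[z, n, d] len 3
[d, n] len 2
[n, d] len 2
[d, n] len 2
[d, n, z] len 3
[z, n] len 2
[n, z] len 2
[n, z, a] len 3
[a] len 1
Longest all-distinct length: 4.

4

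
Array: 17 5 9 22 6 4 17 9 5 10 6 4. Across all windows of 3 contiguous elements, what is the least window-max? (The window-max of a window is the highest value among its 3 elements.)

17 5 9 → max 17
5 9 22 → max 22
9 22 6 → max 22
22 6 4 → max 22
6 4 17 → max 17
4 17 9 → max 17
17 9 5 → max 17
9 5 10 → max 10
5 10 6 → max 10
10 6 4 → max 10
Least of these is 10.

10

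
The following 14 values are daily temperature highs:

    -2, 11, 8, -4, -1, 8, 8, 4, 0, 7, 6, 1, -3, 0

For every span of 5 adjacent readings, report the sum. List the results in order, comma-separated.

12, 22, 19, 15, 19, 27, 25, 18, 11, 11

[-2, 11, 8, -4, -1] → sum 12
[11, 8, -4, -1, 8] → sum 22
[8, -4, -1, 8, 8] → sum 19
[-4, -1, 8, 8, 4] → sum 15
[-1, 8, 8, 4, 0] → sum 19
[8, 8, 4, 0, 7] → sum 27
[8, 4, 0, 7, 6] → sum 25
[4, 0, 7, 6, 1] → sum 18
[0, 7, 6, 1, -3] → sum 11
[7, 6, 1, -3, 0] → sum 11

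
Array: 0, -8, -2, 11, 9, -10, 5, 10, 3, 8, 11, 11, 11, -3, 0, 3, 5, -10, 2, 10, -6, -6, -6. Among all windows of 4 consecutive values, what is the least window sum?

-8

(0, -8, -2, 11) → sum 1
(-8, -2, 11, 9) → sum 10
(-2, 11, 9, -10) → sum 8
(11, 9, -10, 5) → sum 15
(9, -10, 5, 10) → sum 14
(-10, 5, 10, 3) → sum 8
(5, 10, 3, 8) → sum 26
(10, 3, 8, 11) → sum 32
(3, 8, 11, 11) → sum 33
(8, 11, 11, 11) → sum 41
(11, 11, 11, -3) → sum 30
(11, 11, -3, 0) → sum 19
(11, -3, 0, 3) → sum 11
(-3, 0, 3, 5) → sum 5
(0, 3, 5, -10) → sum -2
(3, 5, -10, 2) → sum 0
(5, -10, 2, 10) → sum 7
(-10, 2, 10, -6) → sum -4
(2, 10, -6, -6) → sum 0
(10, -6, -6, -6) → sum -8
Least of these is -8.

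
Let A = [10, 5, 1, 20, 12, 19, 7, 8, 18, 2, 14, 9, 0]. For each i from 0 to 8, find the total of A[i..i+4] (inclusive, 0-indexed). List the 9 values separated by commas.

48, 57, 59, 66, 64, 54, 49, 51, 43

Sliding a size-5 window across the 13 values:
10 5 1 20 12 → sum 48
5 1 20 12 19 → sum 57
1 20 12 19 7 → sum 59
20 12 19 7 8 → sum 66
12 19 7 8 18 → sum 64
19 7 8 18 2 → sum 54
7 8 18 2 14 → sum 49
8 18 2 14 9 → sum 51
18 2 14 9 0 → sum 43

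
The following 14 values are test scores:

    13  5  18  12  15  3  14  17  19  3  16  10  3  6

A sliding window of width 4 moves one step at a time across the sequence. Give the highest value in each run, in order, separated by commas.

[13, 5, 18, 12] → max 18
[5, 18, 12, 15] → max 18
[18, 12, 15, 3] → max 18
[12, 15, 3, 14] → max 15
[15, 3, 14, 17] → max 17
[3, 14, 17, 19] → max 19
[14, 17, 19, 3] → max 19
[17, 19, 3, 16] → max 19
[19, 3, 16, 10] → max 19
[3, 16, 10, 3] → max 16
[16, 10, 3, 6] → max 16

18, 18, 18, 15, 17, 19, 19, 19, 19, 16, 16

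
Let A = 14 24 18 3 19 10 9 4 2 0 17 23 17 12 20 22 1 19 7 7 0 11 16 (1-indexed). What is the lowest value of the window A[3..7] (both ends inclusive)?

Elements at indices 3..7: 18, 3, 19, 10, 9
min(18, 3, 19, 10, 9) = 3

3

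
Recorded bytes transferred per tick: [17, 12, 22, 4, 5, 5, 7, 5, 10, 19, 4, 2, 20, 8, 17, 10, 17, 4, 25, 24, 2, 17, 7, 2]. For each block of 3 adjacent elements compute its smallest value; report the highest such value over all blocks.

17 12 22 → min 12
12 22 4 → min 4
22 4 5 → min 4
4 5 5 → min 4
5 5 7 → min 5
5 7 5 → min 5
7 5 10 → min 5
5 10 19 → min 5
10 19 4 → min 4
19 4 2 → min 2
4 2 20 → min 2
2 20 8 → min 2
20 8 17 → min 8
8 17 10 → min 8
17 10 17 → min 10
10 17 4 → min 4
17 4 25 → min 4
4 25 24 → min 4
25 24 2 → min 2
24 2 17 → min 2
2 17 7 → min 2
17 7 2 → min 2
Highest of these is 12.

12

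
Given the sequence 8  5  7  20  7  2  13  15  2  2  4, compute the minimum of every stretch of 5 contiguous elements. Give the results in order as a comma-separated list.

8 5 7 20 7 → min 5
5 7 20 7 2 → min 2
7 20 7 2 13 → min 2
20 7 2 13 15 → min 2
7 2 13 15 2 → min 2
2 13 15 2 2 → min 2
13 15 2 2 4 → min 2

5, 2, 2, 2, 2, 2, 2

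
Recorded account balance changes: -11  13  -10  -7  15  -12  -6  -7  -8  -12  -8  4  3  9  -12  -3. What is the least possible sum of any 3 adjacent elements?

-28

Each size-3 window and its sum:
[-11, 13, -10] → sum -8
[13, -10, -7] → sum -4
[-10, -7, 15] → sum -2
[-7, 15, -12] → sum -4
[15, -12, -6] → sum -3
[-12, -6, -7] → sum -25
[-6, -7, -8] → sum -21
[-7, -8, -12] → sum -27
[-8, -12, -8] → sum -28
[-12, -8, 4] → sum -16
[-8, 4, 3] → sum -1
[4, 3, 9] → sum 16
[3, 9, -12] → sum 0
[9, -12, -3] → sum -6
Least of these is -28.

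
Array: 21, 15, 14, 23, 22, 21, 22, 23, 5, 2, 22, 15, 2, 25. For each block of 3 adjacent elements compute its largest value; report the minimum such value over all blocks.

Each size-3 window and its max:
[21, 15, 14] → max 21
[15, 14, 23] → max 23
[14, 23, 22] → max 23
[23, 22, 21] → max 23
[22, 21, 22] → max 22
[21, 22, 23] → max 23
[22, 23, 5] → max 23
[23, 5, 2] → max 23
[5, 2, 22] → max 22
[2, 22, 15] → max 22
[22, 15, 2] → max 22
[15, 2, 25] → max 25
Minimum of these is 21.

21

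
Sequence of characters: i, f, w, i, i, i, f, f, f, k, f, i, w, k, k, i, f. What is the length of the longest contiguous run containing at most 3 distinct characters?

9

[i] 1 distinct, len 1
[i, f] 2 distinct, len 2
[i, f, w] 3 distinct, len 3
[i, f, w, i] 3 distinct, len 4
[i, f, w, i, i] 3 distinct, len 5
[i, f, w, i, i, i] 3 distinct, len 6
[i, f, w, i, i, i, f] 3 distinct, len 7
[i, f, w, i, i, i, f, f] 3 distinct, len 8
[i, f, w, i, i, i, f, f, f] 3 distinct, len 9
[i, i, i, f, f, f, k] 3 distinct, len 7
[i, i, i, f, f, f, k, f] 3 distinct, len 8
[i, i, i, f, f, f, k, f, i] 3 distinct, len 9
[f, i, w] 3 distinct, len 3
[i, w, k] 3 distinct, len 3
[i, w, k, k] 3 distinct, len 4
[i, w, k, k, i] 3 distinct, len 5
[k, k, i, f] 3 distinct, len 4
Longest length with ≤3 distinct: 9.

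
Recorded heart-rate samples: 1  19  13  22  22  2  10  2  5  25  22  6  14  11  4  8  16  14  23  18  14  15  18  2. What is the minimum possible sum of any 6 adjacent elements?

59

(1, 19, 13, 22, 22, 2) → sum 79
(19, 13, 22, 22, 2, 10) → sum 88
(13, 22, 22, 2, 10, 2) → sum 71
(22, 22, 2, 10, 2, 5) → sum 63
(22, 2, 10, 2, 5, 25) → sum 66
(2, 10, 2, 5, 25, 22) → sum 66
(10, 2, 5, 25, 22, 6) → sum 70
(2, 5, 25, 22, 6, 14) → sum 74
(5, 25, 22, 6, 14, 11) → sum 83
(25, 22, 6, 14, 11, 4) → sum 82
(22, 6, 14, 11, 4, 8) → sum 65
(6, 14, 11, 4, 8, 16) → sum 59
(14, 11, 4, 8, 16, 14) → sum 67
(11, 4, 8, 16, 14, 23) → sum 76
(4, 8, 16, 14, 23, 18) → sum 83
(8, 16, 14, 23, 18, 14) → sum 93
(16, 14, 23, 18, 14, 15) → sum 100
(14, 23, 18, 14, 15, 18) → sum 102
(23, 18, 14, 15, 18, 2) → sum 90
Minimum of these is 59.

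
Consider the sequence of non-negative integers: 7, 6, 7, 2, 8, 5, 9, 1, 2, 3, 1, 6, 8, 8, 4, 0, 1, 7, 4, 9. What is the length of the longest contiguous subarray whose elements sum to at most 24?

add 7: [7] sum 7, len 1
add 6: [7, 6] sum 13, len 2
add 7: [7, 6, 7] sum 20, len 3
add 2: [7, 6, 7, 2] sum 22, len 4
add 8: [6, 7, 2, 8] sum 23, len 4
add 5: [7, 2, 8, 5] sum 22, len 4
add 9: [2, 8, 5, 9] sum 24, len 4
add 1: [8, 5, 9, 1] sum 23, len 4
add 2: [5, 9, 1, 2] sum 17, len 4
add 3: [5, 9, 1, 2, 3] sum 20, len 5
add 1: [5, 9, 1, 2, 3, 1] sum 21, len 6
add 6: [9, 1, 2, 3, 1, 6] sum 22, len 6
add 8: [1, 2, 3, 1, 6, 8] sum 21, len 6
add 8: [1, 6, 8, 8] sum 23, len 4
add 4: [8, 8, 4] sum 20, len 3
add 0: [8, 8, 4, 0] sum 20, len 4
add 1: [8, 8, 4, 0, 1] sum 21, len 5
add 7: [8, 4, 0, 1, 7] sum 20, len 5
add 4: [8, 4, 0, 1, 7, 4] sum 24, len 6
add 9: [0, 1, 7, 4, 9] sum 21, len 5
Longest length seen: 6.

6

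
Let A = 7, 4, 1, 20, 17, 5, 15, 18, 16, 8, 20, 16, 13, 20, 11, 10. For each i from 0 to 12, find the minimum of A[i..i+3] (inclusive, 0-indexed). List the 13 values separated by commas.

[7, 4, 1, 20] → min 1
[4, 1, 20, 17] → min 1
[1, 20, 17, 5] → min 1
[20, 17, 5, 15] → min 5
[17, 5, 15, 18] → min 5
[5, 15, 18, 16] → min 5
[15, 18, 16, 8] → min 8
[18, 16, 8, 20] → min 8
[16, 8, 20, 16] → min 8
[8, 20, 16, 13] → min 8
[20, 16, 13, 20] → min 13
[16, 13, 20, 11] → min 11
[13, 20, 11, 10] → min 10

1, 1, 1, 5, 5, 5, 8, 8, 8, 8, 13, 11, 10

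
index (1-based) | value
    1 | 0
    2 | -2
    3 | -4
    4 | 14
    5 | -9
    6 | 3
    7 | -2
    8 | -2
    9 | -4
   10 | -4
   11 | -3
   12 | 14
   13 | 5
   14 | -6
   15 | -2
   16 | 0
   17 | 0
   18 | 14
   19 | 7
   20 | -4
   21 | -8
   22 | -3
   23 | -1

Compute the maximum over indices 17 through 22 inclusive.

Elements at indices 17..22: 0, 14, 7, -4, -8, -3
max(0, 14, 7, -4, -8, -3) = 14

14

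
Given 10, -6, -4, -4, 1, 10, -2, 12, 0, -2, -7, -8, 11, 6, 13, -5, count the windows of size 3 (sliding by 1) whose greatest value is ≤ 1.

4

[10, -6, -4] → max 10
[-6, -4, -4] → max -4  ≤ 1 ✓
[-4, -4, 1] → max 1  ≤ 1 ✓
[-4, 1, 10] → max 10
[1, 10, -2] → max 10
[10, -2, 12] → max 12
[-2, 12, 0] → max 12
[12, 0, -2] → max 12
[0, -2, -7] → max 0  ≤ 1 ✓
[-2, -7, -8] → max -2  ≤ 1 ✓
[-7, -8, 11] → max 11
[-8, 11, 6] → max 11
[11, 6, 13] → max 13
[6, 13, -5] → max 13
4 windows satisfy the condition.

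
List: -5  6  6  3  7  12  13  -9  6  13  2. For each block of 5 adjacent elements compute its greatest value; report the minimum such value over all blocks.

7

(-5, 6, 6, 3, 7) → max 7
(6, 6, 3, 7, 12) → max 12
(6, 3, 7, 12, 13) → max 13
(3, 7, 12, 13, -9) → max 13
(7, 12, 13, -9, 6) → max 13
(12, 13, -9, 6, 13) → max 13
(13, -9, 6, 13, 2) → max 13
Minimum of these is 7.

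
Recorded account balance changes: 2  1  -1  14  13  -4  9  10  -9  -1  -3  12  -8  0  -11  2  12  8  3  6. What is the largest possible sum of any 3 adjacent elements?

26

(2, 1, -1) → sum 2
(1, -1, 14) → sum 14
(-1, 14, 13) → sum 26
(14, 13, -4) → sum 23
(13, -4, 9) → sum 18
(-4, 9, 10) → sum 15
(9, 10, -9) → sum 10
(10, -9, -1) → sum 0
(-9, -1, -3) → sum -13
(-1, -3, 12) → sum 8
(-3, 12, -8) → sum 1
(12, -8, 0) → sum 4
(-8, 0, -11) → sum -19
(0, -11, 2) → sum -9
(-11, 2, 12) → sum 3
(2, 12, 8) → sum 22
(12, 8, 3) → sum 23
(8, 3, 6) → sum 17
Largest of these is 26.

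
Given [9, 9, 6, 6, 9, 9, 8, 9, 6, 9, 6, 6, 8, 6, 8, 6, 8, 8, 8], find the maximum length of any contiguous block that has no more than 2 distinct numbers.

9

add 9: window [9] (1 distinct), len 1
add 9: window [9, 9] (1 distinct), len 2
add 6: window [9, 9, 6] (2 distinct), len 3
add 6: window [9, 9, 6, 6] (2 distinct), len 4
add 9: window [9, 9, 6, 6, 9] (2 distinct), len 5
add 9: window [9, 9, 6, 6, 9, 9] (2 distinct), len 6
add 8: window [9, 9, 8] (2 distinct), len 3
add 9: window [9, 9, 8, 9] (2 distinct), len 4
add 6: window [9, 6] (2 distinct), len 2
add 9: window [9, 6, 9] (2 distinct), len 3
add 6: window [9, 6, 9, 6] (2 distinct), len 4
add 6: window [9, 6, 9, 6, 6] (2 distinct), len 5
add 8: window [6, 6, 8] (2 distinct), len 3
add 6: window [6, 6, 8, 6] (2 distinct), len 4
add 8: window [6, 6, 8, 6, 8] (2 distinct), len 5
add 6: window [6, 6, 8, 6, 8, 6] (2 distinct), len 6
add 8: window [6, 6, 8, 6, 8, 6, 8] (2 distinct), len 7
add 8: window [6, 6, 8, 6, 8, 6, 8, 8] (2 distinct), len 8
add 8: window [6, 6, 8, 6, 8, 6, 8, 8, 8] (2 distinct), len 9
Longest length with ≤2 distinct: 9.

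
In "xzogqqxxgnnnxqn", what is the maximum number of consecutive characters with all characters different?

5

[x] len 1
[x, z] len 2
[x, z, o] len 3
[x, z, o, g] len 4
[x, z, o, g, q] len 5
[q] len 1
[q, x] len 2
[x] len 1
[x, g] len 2
[x, g, n] len 3
[n] len 1
[n] len 1
[n, x] len 2
[n, x, q] len 3
[x, q, n] len 3
Longest all-distinct length: 5.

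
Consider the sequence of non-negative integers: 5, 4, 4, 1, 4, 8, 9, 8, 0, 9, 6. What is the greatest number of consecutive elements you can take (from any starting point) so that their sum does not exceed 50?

9

Extend to the right; shrink from the left whenever the sum exceeds 50:
→ 5: sum 5, len 1
→ 4: sum 9, len 2
→ 4: sum 13, len 3
→ 1: sum 14, len 4
→ 4: sum 18, len 5
→ 8: sum 26, len 6
→ 9: sum 35, len 7
→ 8: sum 43, len 8
→ 0: sum 43, len 9
→ 9 (dropped 5): sum 47, len 9
→ 6 (dropped 4): sum 49, len 9
Longest length seen: 9.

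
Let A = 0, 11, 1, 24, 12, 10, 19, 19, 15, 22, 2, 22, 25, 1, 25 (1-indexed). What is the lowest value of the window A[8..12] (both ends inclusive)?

Elements at indices 8..12: 19, 15, 22, 2, 22
min(19, 15, 22, 2, 22) = 2

2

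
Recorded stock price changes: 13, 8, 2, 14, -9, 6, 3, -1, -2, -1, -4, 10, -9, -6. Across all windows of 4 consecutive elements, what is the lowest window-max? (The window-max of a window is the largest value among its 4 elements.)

[13, 8, 2, 14] → max 14
[8, 2, 14, -9] → max 14
[2, 14, -9, 6] → max 14
[14, -9, 6, 3] → max 14
[-9, 6, 3, -1] → max 6
[6, 3, -1, -2] → max 6
[3, -1, -2, -1] → max 3
[-1, -2, -1, -4] → max -1
[-2, -1, -4, 10] → max 10
[-1, -4, 10, -9] → max 10
[-4, 10, -9, -6] → max 10
Lowest of these is -1.

-1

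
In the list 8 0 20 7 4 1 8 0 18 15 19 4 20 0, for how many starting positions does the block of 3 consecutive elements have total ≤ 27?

6

[8, 0, 20] → sum 28
[0, 20, 7] → sum 27  ≤ 27 ✓
[20, 7, 4] → sum 31
[7, 4, 1] → sum 12  ≤ 27 ✓
[4, 1, 8] → sum 13  ≤ 27 ✓
[1, 8, 0] → sum 9  ≤ 27 ✓
[8, 0, 18] → sum 26  ≤ 27 ✓
[0, 18, 15] → sum 33
[18, 15, 19] → sum 52
[15, 19, 4] → sum 38
[19, 4, 20] → sum 43
[4, 20, 0] → sum 24  ≤ 27 ✓
6 windows satisfy the condition.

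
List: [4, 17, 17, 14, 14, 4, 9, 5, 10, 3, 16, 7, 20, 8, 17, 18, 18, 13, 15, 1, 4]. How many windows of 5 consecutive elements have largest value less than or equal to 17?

8

[4, 17, 17, 14, 14] → max 17  ≤ 17 ✓
[17, 17, 14, 14, 4] → max 17  ≤ 17 ✓
[17, 14, 14, 4, 9] → max 17  ≤ 17 ✓
[14, 14, 4, 9, 5] → max 14  ≤ 17 ✓
[14, 4, 9, 5, 10] → max 14  ≤ 17 ✓
[4, 9, 5, 10, 3] → max 10  ≤ 17 ✓
[9, 5, 10, 3, 16] → max 16  ≤ 17 ✓
[5, 10, 3, 16, 7] → max 16  ≤ 17 ✓
[10, 3, 16, 7, 20] → max 20
[3, 16, 7, 20, 8] → max 20
[16, 7, 20, 8, 17] → max 20
[7, 20, 8, 17, 18] → max 20
[20, 8, 17, 18, 18] → max 20
[8, 17, 18, 18, 13] → max 18
[17, 18, 18, 13, 15] → max 18
[18, 18, 13, 15, 1] → max 18
[18, 13, 15, 1, 4] → max 18
8 windows satisfy the condition.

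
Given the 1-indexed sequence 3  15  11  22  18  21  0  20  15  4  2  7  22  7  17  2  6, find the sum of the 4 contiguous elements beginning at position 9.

Elements at indices 9..12: 15, 4, 2, 7
sum(15, 4, 2, 7) = 28

28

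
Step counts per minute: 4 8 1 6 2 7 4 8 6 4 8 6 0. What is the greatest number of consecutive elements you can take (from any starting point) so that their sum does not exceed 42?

[4] sum 4 len 1
[4, 8] sum 12 len 2
[4, 8, 1] sum 13 len 3
[4, 8, 1, 6] sum 19 len 4
[4, 8, 1, 6, 2] sum 21 len 5
[4, 8, 1, 6, 2, 7] sum 28 len 6
[4, 8, 1, 6, 2, 7, 4] sum 32 len 7
[4, 8, 1, 6, 2, 7, 4, 8] sum 40 len 8
[8, 1, 6, 2, 7, 4, 8, 6] sum 42 len 8
[1, 6, 2, 7, 4, 8, 6, 4] sum 38 len 8
[2, 7, 4, 8, 6, 4, 8] sum 39 len 7
[4, 8, 6, 4, 8, 6] sum 36 len 6
[4, 8, 6, 4, 8, 6, 0] sum 36 len 7
Longest length seen: 8.

8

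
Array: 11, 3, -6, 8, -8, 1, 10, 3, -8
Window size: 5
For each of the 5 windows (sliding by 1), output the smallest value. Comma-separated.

-8, -8, -8, -8, -8

(11, 3, -6, 8, -8) → min -8
(3, -6, 8, -8, 1) → min -8
(-6, 8, -8, 1, 10) → min -8
(8, -8, 1, 10, 3) → min -8
(-8, 1, 10, 3, -8) → min -8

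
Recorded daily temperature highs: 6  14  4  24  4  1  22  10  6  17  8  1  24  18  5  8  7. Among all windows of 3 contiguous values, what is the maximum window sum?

6 14 4 → sum 24
14 4 24 → sum 42
4 24 4 → sum 32
24 4 1 → sum 29
4 1 22 → sum 27
1 22 10 → sum 33
22 10 6 → sum 38
10 6 17 → sum 33
6 17 8 → sum 31
17 8 1 → sum 26
8 1 24 → sum 33
1 24 18 → sum 43
24 18 5 → sum 47
18 5 8 → sum 31
5 8 7 → sum 20
Maximum of these is 47.

47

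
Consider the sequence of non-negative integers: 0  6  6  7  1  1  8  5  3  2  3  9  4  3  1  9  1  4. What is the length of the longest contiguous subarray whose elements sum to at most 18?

5

add 0: [0] sum 0, len 1
add 6: [0, 6] sum 6, len 2
add 6: [0, 6, 6] sum 12, len 3
add 7: [6, 7] sum 13, len 2
add 1: [6, 7, 1] sum 14, len 3
add 1: [6, 7, 1, 1] sum 15, len 4
add 8: [7, 1, 1, 8] sum 17, len 4
add 5: [1, 1, 8, 5] sum 15, len 4
add 3: [1, 1, 8, 5, 3] sum 18, len 5
add 2: [8, 5, 3, 2] sum 18, len 4
add 3: [5, 3, 2, 3] sum 13, len 4
add 9: [3, 2, 3, 9] sum 17, len 4
add 4: [2, 3, 9, 4] sum 18, len 4
add 3: [9, 4, 3] sum 16, len 3
add 1: [9, 4, 3, 1] sum 17, len 4
add 9: [4, 3, 1, 9] sum 17, len 4
add 1: [4, 3, 1, 9, 1] sum 18, len 5
add 4: [3, 1, 9, 1, 4] sum 18, len 5
Longest length seen: 5.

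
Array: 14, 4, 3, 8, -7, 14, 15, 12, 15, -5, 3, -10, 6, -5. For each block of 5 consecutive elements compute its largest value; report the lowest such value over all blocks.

14 4 3 8 -7 → max 14
4 3 8 -7 14 → max 14
3 8 -7 14 15 → max 15
8 -7 14 15 12 → max 15
-7 14 15 12 15 → max 15
14 15 12 15 -5 → max 15
15 12 15 -5 3 → max 15
12 15 -5 3 -10 → max 15
15 -5 3 -10 6 → max 15
-5 3 -10 6 -5 → max 6
Lowest of these is 6.

6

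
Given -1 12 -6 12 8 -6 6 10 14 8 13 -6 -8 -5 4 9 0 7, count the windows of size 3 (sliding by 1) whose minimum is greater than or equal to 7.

(-1, 12, -6) → min -6
(12, -6, 12) → min -6
(-6, 12, 8) → min -6
(12, 8, -6) → min -6
(8, -6, 6) → min -6
(-6, 6, 10) → min -6
(6, 10, 14) → min 6
(10, 14, 8) → min 8  ≥ 7 ✓
(14, 8, 13) → min 8  ≥ 7 ✓
(8, 13, -6) → min -6
(13, -6, -8) → min -8
(-6, -8, -5) → min -8
(-8, -5, 4) → min -8
(-5, 4, 9) → min -5
(4, 9, 0) → min 0
(9, 0, 7) → min 0
2 windows satisfy the condition.

2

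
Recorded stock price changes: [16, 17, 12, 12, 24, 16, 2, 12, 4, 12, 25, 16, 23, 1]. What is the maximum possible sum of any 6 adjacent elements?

(16, 17, 12, 12, 24, 16) → sum 97
(17, 12, 12, 24, 16, 2) → sum 83
(12, 12, 24, 16, 2, 12) → sum 78
(12, 24, 16, 2, 12, 4) → sum 70
(24, 16, 2, 12, 4, 12) → sum 70
(16, 2, 12, 4, 12, 25) → sum 71
(2, 12, 4, 12, 25, 16) → sum 71
(12, 4, 12, 25, 16, 23) → sum 92
(4, 12, 25, 16, 23, 1) → sum 81
Maximum of these is 97.

97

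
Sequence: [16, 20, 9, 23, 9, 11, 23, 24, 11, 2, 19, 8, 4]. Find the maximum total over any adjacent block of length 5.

Window sums for each of the 9 positions:
(16, 20, 9, 23, 9) → sum 77
(20, 9, 23, 9, 11) → sum 72
(9, 23, 9, 11, 23) → sum 75
(23, 9, 11, 23, 24) → sum 90
(9, 11, 23, 24, 11) → sum 78
(11, 23, 24, 11, 2) → sum 71
(23, 24, 11, 2, 19) → sum 79
(24, 11, 2, 19, 8) → sum 64
(11, 2, 19, 8, 4) → sum 44
Maximum of these is 90.

90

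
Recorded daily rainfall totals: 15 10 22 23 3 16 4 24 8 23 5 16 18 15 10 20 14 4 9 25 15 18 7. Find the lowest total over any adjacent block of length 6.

72

Window sums for each of the 18 positions:
15 10 22 23 3 16 → sum 89
10 22 23 3 16 4 → sum 78
22 23 3 16 4 24 → sum 92
23 3 16 4 24 8 → sum 78
3 16 4 24 8 23 → sum 78
16 4 24 8 23 5 → sum 80
4 24 8 23 5 16 → sum 80
24 8 23 5 16 18 → sum 94
8 23 5 16 18 15 → sum 85
23 5 16 18 15 10 → sum 87
5 16 18 15 10 20 → sum 84
16 18 15 10 20 14 → sum 93
18 15 10 20 14 4 → sum 81
15 10 20 14 4 9 → sum 72
10 20 14 4 9 25 → sum 82
20 14 4 9 25 15 → sum 87
14 4 9 25 15 18 → sum 85
4 9 25 15 18 7 → sum 78
Lowest of these is 72.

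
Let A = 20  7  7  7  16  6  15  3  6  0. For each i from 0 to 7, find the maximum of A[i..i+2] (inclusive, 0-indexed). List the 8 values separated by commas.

[20, 7, 7] → max 20
[7, 7, 7] → max 7
[7, 7, 16] → max 16
[7, 16, 6] → max 16
[16, 6, 15] → max 16
[6, 15, 3] → max 15
[15, 3, 6] → max 15
[3, 6, 0] → max 6

20, 7, 16, 16, 16, 15, 15, 6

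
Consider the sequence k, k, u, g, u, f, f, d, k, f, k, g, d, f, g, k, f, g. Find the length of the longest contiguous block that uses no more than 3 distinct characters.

Extend right; when distinct count exceeds 3, shrink from the left:
[k] 1 distinct, len 1
[k, k] 1 distinct, len 2
[k, k, u] 2 distinct, len 3
[k, k, u, g] 3 distinct, len 4
[k, k, u, g, u] 3 distinct, len 5
[u, g, u, f] 3 distinct, len 4
[u, g, u, f, f] 3 distinct, len 5
[u, f, f, d] 3 distinct, len 4
[f, f, d, k] 3 distinct, len 4
[f, f, d, k, f] 3 distinct, len 5
[f, f, d, k, f, k] 3 distinct, len 6
[k, f, k, g] 3 distinct, len 4
[k, g, d] 3 distinct, len 3
[g, d, f] 3 distinct, len 3
[g, d, f, g] 3 distinct, len 4
[f, g, k] 3 distinct, len 3
[f, g, k, f] 3 distinct, len 4
[f, g, k, f, g] 3 distinct, len 5
Longest length with ≤3 distinct: 6.

6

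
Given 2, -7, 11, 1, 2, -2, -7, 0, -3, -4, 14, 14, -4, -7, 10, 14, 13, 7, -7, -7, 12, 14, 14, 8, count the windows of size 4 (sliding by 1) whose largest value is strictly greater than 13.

12

[2, -7, 11, 1] → max 11
[-7, 11, 1, 2] → max 11
[11, 1, 2, -2] → max 11
[1, 2, -2, -7] → max 2
[2, -2, -7, 0] → max 2
[-2, -7, 0, -3] → max 0
[-7, 0, -3, -4] → max 0
[0, -3, -4, 14] → max 14  > 13 ✓
[-3, -4, 14, 14] → max 14  > 13 ✓
[-4, 14, 14, -4] → max 14  > 13 ✓
[14, 14, -4, -7] → max 14  > 13 ✓
[14, -4, -7, 10] → max 14  > 13 ✓
[-4, -7, 10, 14] → max 14  > 13 ✓
[-7, 10, 14, 13] → max 14  > 13 ✓
[10, 14, 13, 7] → max 14  > 13 ✓
[14, 13, 7, -7] → max 14  > 13 ✓
[13, 7, -7, -7] → max 13
[7, -7, -7, 12] → max 12
[-7, -7, 12, 14] → max 14  > 13 ✓
[-7, 12, 14, 14] → max 14  > 13 ✓
[12, 14, 14, 8] → max 14  > 13 ✓
12 windows satisfy the condition.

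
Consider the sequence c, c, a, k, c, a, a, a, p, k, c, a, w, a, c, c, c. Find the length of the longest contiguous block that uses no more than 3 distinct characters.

Extend right; when distinct count exceeds 3, shrink from the left:
[c] 1 distinct, len 1
[c, c] 1 distinct, len 2
[c, c, a] 2 distinct, len 3
[c, c, a, k] 3 distinct, len 4
[c, c, a, k, c] 3 distinct, len 5
[c, c, a, k, c, a] 3 distinct, len 6
[c, c, a, k, c, a, a] 3 distinct, len 7
[c, c, a, k, c, a, a, a] 3 distinct, len 8
[c, a, a, a, p] 3 distinct, len 5
[a, a, a, p, k] 3 distinct, len 5
[p, k, c] 3 distinct, len 3
[k, c, a] 3 distinct, len 3
[c, a, w] 3 distinct, len 3
[c, a, w, a] 3 distinct, len 4
[c, a, w, a, c] 3 distinct, len 5
[c, a, w, a, c, c] 3 distinct, len 6
[c, a, w, a, c, c, c] 3 distinct, len 7
Longest length with ≤3 distinct: 8.

8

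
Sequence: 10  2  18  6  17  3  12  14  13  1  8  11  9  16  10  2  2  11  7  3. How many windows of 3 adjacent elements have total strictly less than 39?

16

[10, 2, 18] → sum 30  < 39 ✓
[2, 18, 6] → sum 26  < 39 ✓
[18, 6, 17] → sum 41
[6, 17, 3] → sum 26  < 39 ✓
[17, 3, 12] → sum 32  < 39 ✓
[3, 12, 14] → sum 29  < 39 ✓
[12, 14, 13] → sum 39
[14, 13, 1] → sum 28  < 39 ✓
[13, 1, 8] → sum 22  < 39 ✓
[1, 8, 11] → sum 20  < 39 ✓
[8, 11, 9] → sum 28  < 39 ✓
[11, 9, 16] → sum 36  < 39 ✓
[9, 16, 10] → sum 35  < 39 ✓
[16, 10, 2] → sum 28  < 39 ✓
[10, 2, 2] → sum 14  < 39 ✓
[2, 2, 11] → sum 15  < 39 ✓
[2, 11, 7] → sum 20  < 39 ✓
[11, 7, 3] → sum 21  < 39 ✓
16 windows satisfy the condition.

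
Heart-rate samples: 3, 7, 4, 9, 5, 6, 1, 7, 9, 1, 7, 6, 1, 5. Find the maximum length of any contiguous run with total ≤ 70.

add 3: [3] sum 3, len 1
add 7: [3, 7] sum 10, len 2
add 4: [3, 7, 4] sum 14, len 3
add 9: [3, 7, 4, 9] sum 23, len 4
add 5: [3, 7, 4, 9, 5] sum 28, len 5
add 6: [3, 7, 4, 9, 5, 6] sum 34, len 6
add 1: [3, 7, 4, 9, 5, 6, 1] sum 35, len 7
add 7: [3, 7, 4, 9, 5, 6, 1, 7] sum 42, len 8
add 9: [3, 7, 4, 9, 5, 6, 1, 7, 9] sum 51, len 9
add 1: [3, 7, 4, 9, 5, 6, 1, 7, 9, 1] sum 52, len 10
add 7: [3, 7, 4, 9, 5, 6, 1, 7, 9, 1, 7] sum 59, len 11
add 6: [3, 7, 4, 9, 5, 6, 1, 7, 9, 1, 7, 6] sum 65, len 12
add 1: [3, 7, 4, 9, 5, 6, 1, 7, 9, 1, 7, 6, 1] sum 66, len 13
add 5: [7, 4, 9, 5, 6, 1, 7, 9, 1, 7, 6, 1, 5] sum 68, len 13
Longest length seen: 13.

13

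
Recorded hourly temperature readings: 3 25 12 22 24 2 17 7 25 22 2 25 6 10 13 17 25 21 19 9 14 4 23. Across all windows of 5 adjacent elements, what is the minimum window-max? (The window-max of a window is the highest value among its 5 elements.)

3 25 12 22 24 → max 25
25 12 22 24 2 → max 25
12 22 24 2 17 → max 24
22 24 2 17 7 → max 24
24 2 17 7 25 → max 25
2 17 7 25 22 → max 25
17 7 25 22 2 → max 25
7 25 22 2 25 → max 25
25 22 2 25 6 → max 25
22 2 25 6 10 → max 25
2 25 6 10 13 → max 25
25 6 10 13 17 → max 25
6 10 13 17 25 → max 25
10 13 17 25 21 → max 25
13 17 25 21 19 → max 25
17 25 21 19 9 → max 25
25 21 19 9 14 → max 25
21 19 9 14 4 → max 21
19 9 14 4 23 → max 23
Minimum of these is 21.

21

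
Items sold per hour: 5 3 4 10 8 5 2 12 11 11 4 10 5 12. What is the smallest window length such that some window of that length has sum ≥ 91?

add 5: running sum 5 < 91
add 3: running sum 8 < 91
add 4: running sum 12 < 91
add 10: running sum 22 < 91
add 8: running sum 30 < 91
add 5: running sum 35 < 91
add 2: running sum 37 < 91
add 12: running sum 49 < 91
add 11: running sum 60 < 91
add 11: running sum 71 < 91
add 4: running sum 75 < 91
add 10: running sum 85 < 91
add 5: running sum 90 < 91
end 13: [4, 10, 8, 5, 2, 12, 11, 11, 4, 10, 5, 12] sum 94, len 12
Shortest qualifying length: 12.

12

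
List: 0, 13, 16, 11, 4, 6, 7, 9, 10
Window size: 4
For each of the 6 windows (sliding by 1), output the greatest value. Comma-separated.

16, 16, 16, 11, 9, 10

(0, 13, 16, 11) → max 16
(13, 16, 11, 4) → max 16
(16, 11, 4, 6) → max 16
(11, 4, 6, 7) → max 11
(4, 6, 7, 9) → max 9
(6, 7, 9, 10) → max 10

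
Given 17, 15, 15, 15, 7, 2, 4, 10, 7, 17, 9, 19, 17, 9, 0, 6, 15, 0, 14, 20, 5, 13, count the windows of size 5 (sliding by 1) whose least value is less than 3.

13

17 15 15 15 7 → min 7
15 15 15 7 2 → min 2  < 3 ✓
15 15 7 2 4 → min 2  < 3 ✓
15 7 2 4 10 → min 2  < 3 ✓
7 2 4 10 7 → min 2  < 3 ✓
2 4 10 7 17 → min 2  < 3 ✓
4 10 7 17 9 → min 4
10 7 17 9 19 → min 7
7 17 9 19 17 → min 7
17 9 19 17 9 → min 9
9 19 17 9 0 → min 0  < 3 ✓
19 17 9 0 6 → min 0  < 3 ✓
17 9 0 6 15 → min 0  < 3 ✓
9 0 6 15 0 → min 0  < 3 ✓
0 6 15 0 14 → min 0  < 3 ✓
6 15 0 14 20 → min 0  < 3 ✓
15 0 14 20 5 → min 0  < 3 ✓
0 14 20 5 13 → min 0  < 3 ✓
13 windows satisfy the condition.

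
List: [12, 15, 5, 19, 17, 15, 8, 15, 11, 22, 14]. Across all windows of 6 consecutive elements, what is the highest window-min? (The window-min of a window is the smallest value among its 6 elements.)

12 15 5 19 17 15 → min 5
15 5 19 17 15 8 → min 5
5 19 17 15 8 15 → min 5
19 17 15 8 15 11 → min 8
17 15 8 15 11 22 → min 8
15 8 15 11 22 14 → min 8
Highest of these is 8.

8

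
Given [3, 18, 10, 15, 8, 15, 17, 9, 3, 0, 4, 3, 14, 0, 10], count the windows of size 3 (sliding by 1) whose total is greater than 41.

1

(3, 18, 10) → sum 31
(18, 10, 15) → sum 43  > 41 ✓
(10, 15, 8) → sum 33
(15, 8, 15) → sum 38
(8, 15, 17) → sum 40
(15, 17, 9) → sum 41
(17, 9, 3) → sum 29
(9, 3, 0) → sum 12
(3, 0, 4) → sum 7
(0, 4, 3) → sum 7
(4, 3, 14) → sum 21
(3, 14, 0) → sum 17
(14, 0, 10) → sum 24
1 window satisfy the condition.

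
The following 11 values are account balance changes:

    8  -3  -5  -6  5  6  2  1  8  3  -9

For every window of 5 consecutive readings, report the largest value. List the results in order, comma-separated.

8 -3 -5 -6 5 → max 8
-3 -5 -6 5 6 → max 6
-5 -6 5 6 2 → max 6
-6 5 6 2 1 → max 6
5 6 2 1 8 → max 8
6 2 1 8 3 → max 8
2 1 8 3 -9 → max 8

8, 6, 6, 6, 8, 8, 8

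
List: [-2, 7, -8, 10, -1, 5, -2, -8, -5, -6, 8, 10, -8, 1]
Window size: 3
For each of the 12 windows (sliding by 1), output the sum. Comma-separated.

Sliding a size-3 window across the 14 values:
-2 7 -8 → sum -3
7 -8 10 → sum 9
-8 10 -1 → sum 1
10 -1 5 → sum 14
-1 5 -2 → sum 2
5 -2 -8 → sum -5
-2 -8 -5 → sum -15
-8 -5 -6 → sum -19
-5 -6 8 → sum -3
-6 8 10 → sum 12
8 10 -8 → sum 10
10 -8 1 → sum 3

-3, 9, 1, 14, 2, -5, -15, -19, -3, 12, 10, 3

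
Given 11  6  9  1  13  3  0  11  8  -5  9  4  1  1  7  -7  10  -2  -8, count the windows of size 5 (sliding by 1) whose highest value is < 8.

[11, 6, 9, 1, 13] → max 13
[6, 9, 1, 13, 3] → max 13
[9, 1, 13, 3, 0] → max 13
[1, 13, 3, 0, 11] → max 13
[13, 3, 0, 11, 8] → max 13
[3, 0, 11, 8, -5] → max 11
[0, 11, 8, -5, 9] → max 11
[11, 8, -5, 9, 4] → max 11
[8, -5, 9, 4, 1] → max 9
[-5, 9, 4, 1, 1] → max 9
[9, 4, 1, 1, 7] → max 9
[4, 1, 1, 7, -7] → max 7  < 8 ✓
[1, 1, 7, -7, 10] → max 10
[1, 7, -7, 10, -2] → max 10
[7, -7, 10, -2, -8] → max 10
1 window satisfy the condition.

1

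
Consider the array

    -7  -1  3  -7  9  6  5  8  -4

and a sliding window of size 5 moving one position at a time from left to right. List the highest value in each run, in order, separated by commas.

Sliding a size-5 window across the 9 values:
[-7, -1, 3, -7, 9] → max 9
[-1, 3, -7, 9, 6] → max 9
[3, -7, 9, 6, 5] → max 9
[-7, 9, 6, 5, 8] → max 9
[9, 6, 5, 8, -4] → max 9

9, 9, 9, 9, 9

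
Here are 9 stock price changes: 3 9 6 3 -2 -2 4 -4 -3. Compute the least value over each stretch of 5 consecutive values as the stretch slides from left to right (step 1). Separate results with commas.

-2, -2, -2, -4, -4

3 9 6 3 -2 → min -2
9 6 3 -2 -2 → min -2
6 3 -2 -2 4 → min -2
3 -2 -2 4 -4 → min -4
-2 -2 4 -4 -3 → min -4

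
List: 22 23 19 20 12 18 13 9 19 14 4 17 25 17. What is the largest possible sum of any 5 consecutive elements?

22 23 19 20 12 → sum 96
23 19 20 12 18 → sum 92
19 20 12 18 13 → sum 82
20 12 18 13 9 → sum 72
12 18 13 9 19 → sum 71
18 13 9 19 14 → sum 73
13 9 19 14 4 → sum 59
9 19 14 4 17 → sum 63
19 14 4 17 25 → sum 79
14 4 17 25 17 → sum 77
Largest of these is 96.

96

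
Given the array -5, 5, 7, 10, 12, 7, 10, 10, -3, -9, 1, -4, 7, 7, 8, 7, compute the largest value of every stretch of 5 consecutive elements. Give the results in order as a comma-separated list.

12, 12, 12, 12, 12, 10, 10, 10, 7, 7, 8, 8

-5 5 7 10 12 → max 12
5 7 10 12 7 → max 12
7 10 12 7 10 → max 12
10 12 7 10 10 → max 12
12 7 10 10 -3 → max 12
7 10 10 -3 -9 → max 10
10 10 -3 -9 1 → max 10
10 -3 -9 1 -4 → max 10
-3 -9 1 -4 7 → max 7
-9 1 -4 7 7 → max 7
1 -4 7 7 8 → max 8
-4 7 7 8 7 → max 8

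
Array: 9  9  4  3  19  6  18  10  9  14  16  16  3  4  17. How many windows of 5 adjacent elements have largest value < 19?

[9, 9, 4, 3, 19] → max 19
[9, 4, 3, 19, 6] → max 19
[4, 3, 19, 6, 18] → max 19
[3, 19, 6, 18, 10] → max 19
[19, 6, 18, 10, 9] → max 19
[6, 18, 10, 9, 14] → max 18  < 19 ✓
[18, 10, 9, 14, 16] → max 18  < 19 ✓
[10, 9, 14, 16, 16] → max 16  < 19 ✓
[9, 14, 16, 16, 3] → max 16  < 19 ✓
[14, 16, 16, 3, 4] → max 16  < 19 ✓
[16, 16, 3, 4, 17] → max 17  < 19 ✓
6 windows satisfy the condition.

6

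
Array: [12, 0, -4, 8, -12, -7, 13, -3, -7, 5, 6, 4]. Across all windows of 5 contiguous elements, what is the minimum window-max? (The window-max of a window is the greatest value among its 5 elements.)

Each size-5 window and its max:
[12, 0, -4, 8, -12] → max 12
[0, -4, 8, -12, -7] → max 8
[-4, 8, -12, -7, 13] → max 13
[8, -12, -7, 13, -3] → max 13
[-12, -7, 13, -3, -7] → max 13
[-7, 13, -3, -7, 5] → max 13
[13, -3, -7, 5, 6] → max 13
[-3, -7, 5, 6, 4] → max 6
Minimum of these is 6.

6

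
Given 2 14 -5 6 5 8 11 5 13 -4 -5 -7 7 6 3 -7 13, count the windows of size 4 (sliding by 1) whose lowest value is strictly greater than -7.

8

2 14 -5 6 → min -5  > -7 ✓
14 -5 6 5 → min -5  > -7 ✓
-5 6 5 8 → min -5  > -7 ✓
6 5 8 11 → min 5  > -7 ✓
5 8 11 5 → min 5  > -7 ✓
8 11 5 13 → min 5  > -7 ✓
11 5 13 -4 → min -4  > -7 ✓
5 13 -4 -5 → min -5  > -7 ✓
13 -4 -5 -7 → min -7
-4 -5 -7 7 → min -7
-5 -7 7 6 → min -7
-7 7 6 3 → min -7
7 6 3 -7 → min -7
6 3 -7 13 → min -7
8 windows satisfy the condition.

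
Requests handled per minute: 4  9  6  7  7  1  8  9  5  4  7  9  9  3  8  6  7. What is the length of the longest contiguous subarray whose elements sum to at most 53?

Extend to the right; shrink from the left whenever the sum exceeds 53:
→ 4: sum 4, len 1
→ 9: sum 13, len 2
→ 6: sum 19, len 3
→ 7: sum 26, len 4
→ 7: sum 33, len 5
→ 1: sum 34, len 6
→ 8: sum 42, len 7
→ 9: sum 51, len 8
→ 5 (dropped 4): sum 52, len 8
→ 4 (dropped 9): sum 47, len 8
→ 7 (dropped 6): sum 48, len 8
→ 9 (dropped 7): sum 50, len 8
→ 9 (dropped 7): sum 52, len 8
→ 3 (dropped 1, 8): sum 46, len 7
→ 8 (dropped 9): sum 45, len 7
→ 6: sum 51, len 8
→ 7 (dropped 5): sum 53, len 8
Longest length seen: 8.

8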